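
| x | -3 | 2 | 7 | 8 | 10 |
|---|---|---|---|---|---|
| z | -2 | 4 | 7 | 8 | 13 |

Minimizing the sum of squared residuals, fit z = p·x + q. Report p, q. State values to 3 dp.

From the data, Σx·x = 226, Σx = 24, Σ1 = 5.
For Mᵀz: Σx·z = 257, Σz = 30.
So MᵀM·[p, q]ᵀ = Mᵀz: [[226, 24]; [24, 5]]·[p, q]ᵀ = [257, 30]ᵀ.
Eliminating q: 5·(row 1) − 24·(row 2) gives 554·p = 5·257 − 24·30 = 565, so p = 565/554.
Then q = (30 − 24·(565/554))/5 = 306/277.

p = 1.020, q = 1.105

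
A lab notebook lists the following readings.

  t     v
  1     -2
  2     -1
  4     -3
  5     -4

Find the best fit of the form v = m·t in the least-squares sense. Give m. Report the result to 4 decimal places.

The normal system XᵀX·[m]ᵀ = Xᵀv is [[46]]·[m]ᵀ = [-36]ᵀ.
Hence m = -36 / 46 ≈ -0.782609.

m = -0.7826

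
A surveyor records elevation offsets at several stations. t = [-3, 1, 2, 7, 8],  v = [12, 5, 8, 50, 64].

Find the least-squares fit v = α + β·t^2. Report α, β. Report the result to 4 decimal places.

α = 3.9741, β = 0.9380

From the data, Σ1 = 5, Σt^2 = 127, Σt^2·t^2 = 6595.
Right-hand side: Σv = 139, Σt^2·v = 6691.
XᵀX·[α, β]ᵀ = Xᵀv becomes [[5, 127]; [127, 6595]]·[α, β]ᵀ = [139, 6691]ᵀ.
Δ = 5·6595 − 127² = 16846.
α = (139·6595 − 127·6691)/16846 = 33474/8423; β = (5·6691 − 127·139)/16846 = 7901/8423.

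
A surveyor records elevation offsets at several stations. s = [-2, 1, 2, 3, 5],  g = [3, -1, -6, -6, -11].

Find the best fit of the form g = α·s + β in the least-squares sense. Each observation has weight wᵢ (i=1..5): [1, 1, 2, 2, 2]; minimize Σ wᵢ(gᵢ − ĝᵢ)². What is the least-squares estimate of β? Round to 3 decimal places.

From the data, Σwᵢ·s·s = 81, Σwᵢ·s = 19, Σwᵢ·1 = 8.
Moment sums: Σwᵢ·s·g = -177, Σwᵢ·g = -44.
So AᵀWA·[α, β]ᵀ = AᵀWg: [[81, 19]; [19, 8]]·[α, β]ᵀ = [-177, -44]ᵀ.
Δ = 81·8 − 19² = 287.
α = ((-177)·8 − 19·(-44))/287 = -580/287; β = (81·(-44) − 19·(-177))/287 = -201/287.

β = -0.700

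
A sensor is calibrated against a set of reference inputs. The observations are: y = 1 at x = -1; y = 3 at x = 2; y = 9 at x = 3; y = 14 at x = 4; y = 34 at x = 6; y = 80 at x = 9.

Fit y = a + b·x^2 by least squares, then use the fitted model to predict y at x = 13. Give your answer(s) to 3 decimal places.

The normal system MᵀM·[a, b]ᵀ = Mᵀy is [[6, 147]; [147, 8211]]·[a, b]ᵀ = [141, 8022]ᵀ.
Δ = 6·8211 − 147² = 27657.
a = (141·8211 − 147·8022)/27657 = -341/439; b = (6·8022 − 147·141)/27657 = 435/439.
At x = 13: ŷ = (-341/439)·(1) + (435/439)·(169) = 73174/439.

ŷ = 166.683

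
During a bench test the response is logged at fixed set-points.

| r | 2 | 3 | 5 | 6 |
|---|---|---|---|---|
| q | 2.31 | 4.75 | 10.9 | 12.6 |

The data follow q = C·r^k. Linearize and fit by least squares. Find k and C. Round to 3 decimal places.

k = 1.576, C = 0.806

With ln qᵢ as the transformed response and ln rᵢ as the regressor:
Sums: Σln r = 5.1930, Σ(ln r)² = 7.4881, Σln q = 7.3179, Σln r·ln q = 10.6765.
Normal system: [[7.4881, 5.1930]; [5.1930, 4]]·[k, ln C]ᵀ = [10.6765, 7.3179]ᵀ.
Slope k = (n·Σln r·ln q − Σln r·Σln q)/(n·Σ(ln r)² − (Σln r)²) = (4·10.6765 − 5.1930·7.3179)/2.9856 = 1.57578; ln C = (Σln q − k·Σln r)/n = -0.21627, so C = exp(-0.21627) = 0.80552.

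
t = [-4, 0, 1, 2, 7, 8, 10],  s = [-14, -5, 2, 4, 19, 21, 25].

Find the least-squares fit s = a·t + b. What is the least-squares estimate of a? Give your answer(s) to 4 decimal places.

Setting ∂/∂a … = 0 gives: 234·a + 24·b = 617;  24·a + 7·b = 52.
(Σt·t = 234, Σt = 24, Σ1 = 7, Σt·s = 617, Σs = 52.)
Eliminating b: 7·(row 1) − 24·(row 2) gives 1062·a = 7·617 − 24·52 = 3071, so a = 3071/1062.
Then b = (52 − 24·(3071/1062))/7 = -440/177.

a = 2.8917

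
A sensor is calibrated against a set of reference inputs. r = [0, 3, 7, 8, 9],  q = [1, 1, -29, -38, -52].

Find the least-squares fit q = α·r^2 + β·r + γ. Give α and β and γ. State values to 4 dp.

Normal-equation sums: Σr^2·r^2 = 13139, Σr^2·r = 1611, Σr^2 = 203, Σr·r = 203, Σr = 27, Σ1 = 5.
And Σr^2·q = -8056, Σr·q = -972, Σq = -117.
So AᵀA·[α, β, γ]ᵀ = Aᵀq: [[13139, 1611, 203]; [1611, 203, 27]; [203, 27, 5]]·[α, β, γ]ᵀ = [-8056, -972, -117]ᵀ.
Solving the 3×3 system (Gaussian elimination) gives α = -61/66, β = 339/143, γ = 1135/858.

α = -0.9242, β = 2.3706, γ = 1.3228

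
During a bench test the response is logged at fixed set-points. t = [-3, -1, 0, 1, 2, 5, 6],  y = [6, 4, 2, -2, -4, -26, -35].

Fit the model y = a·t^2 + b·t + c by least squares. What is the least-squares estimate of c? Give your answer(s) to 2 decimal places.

c = 2.28

Forming XᵀX = [[2020, 322, 76]; [322, 76, 10]; [76, 10, 7]] and Xᵀy = [-1870, -372, -55]ᵀ gives XᵀX·[a, b, c]ᵀ = Xᵀy.
Inverting the 3×3 Gram matrix, [a, b, c]ᵀ = [-3097/5481, -46049/16443, 37463/16443]ᵀ.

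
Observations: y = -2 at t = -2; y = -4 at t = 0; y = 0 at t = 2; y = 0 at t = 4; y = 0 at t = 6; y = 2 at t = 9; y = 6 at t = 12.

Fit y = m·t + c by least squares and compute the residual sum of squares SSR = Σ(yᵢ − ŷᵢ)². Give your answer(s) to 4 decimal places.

The normal system AᵀA·[m, c]ᵀ = Aᵀy is [[285, 31]; [31, 7]]·[m, c]ᵀ = [94, 2]ᵀ.
Eliminating c: 7·(row 1) − 31·(row 2) gives 1034·m = 7·94 − 31·2 = 596, so m = 298/517.
Then c = (2 − 31·(298/517))/7 = -1172/517.
Residuals: 734/517, -896/517, 576/517, -20/517, -56/47, -476/517, 698/517; SSR = 5352/517.

SSR = 10.3520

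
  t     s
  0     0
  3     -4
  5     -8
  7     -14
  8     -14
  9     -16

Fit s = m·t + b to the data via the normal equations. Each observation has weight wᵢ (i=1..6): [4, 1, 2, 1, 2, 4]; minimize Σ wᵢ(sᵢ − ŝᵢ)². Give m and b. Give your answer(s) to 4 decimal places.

Normal-equation sums: Σwᵢ·t·t = 560, Σwᵢ·t = 72, Σwᵢ·1 = 14.
And Σwᵢ·t·s = -990, Σwᵢ·s = -126.
So XᵀWX·[m, b]ᵀ = XᵀWs: [[560, 72]; [72, 14]]·[m, b]ᵀ = [-990, -126]ᵀ.
Δ = 560·14 − 72² = 2656.
m = ((-990)·14 − 72·(-126))/2656 = -1197/664; b = (560·(-126) − 72·(-990))/2656 = 45/166.

m = -1.8027, b = 0.2711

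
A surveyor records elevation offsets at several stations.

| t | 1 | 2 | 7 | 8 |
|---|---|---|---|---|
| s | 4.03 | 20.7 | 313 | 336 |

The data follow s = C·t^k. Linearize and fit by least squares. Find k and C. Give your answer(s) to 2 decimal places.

k = 2.16, C = 4.28

With ln sᵢ as the transformed response and ln tᵢ as the regressor:
Over the data: Σln t = 4.7185, Σ(ln t)² = 8.5911, Σln s = 15.9872, Σln t·ln s = 25.3783.
Normal system: [[8.5911, 4.7185]; [4.7185, 4]]·[k, ln C]ᵀ = [25.3783, 15.9872]ᵀ.
Slope k = (n·Σln t·ln s − Σln t·Σln s)/(n·Σ(ln t)² − (Σln t)²) = (4·25.3783 − 4.7185·15.9872)/12.1002 = 2.15513; ln C = (Σln s − k·Σln t)/n = 1.45456, so C = exp(1.45456) = 4.28259.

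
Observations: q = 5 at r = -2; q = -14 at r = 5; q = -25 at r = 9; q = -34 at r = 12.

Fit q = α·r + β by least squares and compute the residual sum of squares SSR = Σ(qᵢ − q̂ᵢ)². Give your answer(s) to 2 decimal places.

SSR = 0.32

Entries of AᵀA: Σr·r = 254, Σr = 24, Σ1 = 4.
Moment sums: Σr·q = -713, Σq = -68.
Normal equations: [[254, 24]; [24, 4]]·[α, β]ᵀ = [-713, -68]ᵀ.
det = 254·4 − 24² = 440.
α = ((-713)·4 − 24·(-68))/440 = -61/22; β = (254·(-68) − 24·(-713))/440 = -4/11.
Residuals: -2/11, 5/22, 7/22, -4/11; SSR = 7/22.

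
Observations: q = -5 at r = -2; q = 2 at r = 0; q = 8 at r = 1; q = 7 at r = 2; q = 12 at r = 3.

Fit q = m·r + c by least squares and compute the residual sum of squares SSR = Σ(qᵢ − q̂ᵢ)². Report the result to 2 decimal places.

Entries of XᵀX: Σr·r = 18, Σr = 4, Σ1 = 5.
Right-hand side: Σr·q = 68, Σq = 24.
XᵀX·[m, c]ᵀ = Xᵀq becomes [[18, 4]; [4, 5]]·[m, c]ᵀ = [68, 24]ᵀ.
Eliminating c: 5·(row 1) − 4·(row 2) gives 74·m = 5·68 − 4·24 = 244, so m = 122/37.
Then c = (24 − 4·(122/37))/5 = 80/37.
Residuals: -21/37, -6/37, 94/37, -65/37, -2/37; SSR = 366/37.

SSR = 9.89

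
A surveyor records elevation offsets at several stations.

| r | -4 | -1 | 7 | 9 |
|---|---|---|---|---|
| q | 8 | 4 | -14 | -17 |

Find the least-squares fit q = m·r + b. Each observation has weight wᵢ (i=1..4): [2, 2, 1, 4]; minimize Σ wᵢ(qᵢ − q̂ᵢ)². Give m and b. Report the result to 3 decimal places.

m = -1.991, b = 0.855

The normal system AᵀWA·[m, b]ᵀ = AᵀWq is [[407, 33]; [33, 9]]·[m, b]ᵀ = [-782, -58]ᵀ.
Eliminating b: 9·(row 1) − 33·(row 2) gives 2574·m = 9·(-782) − 33·(-58) = -5124, so m = -854/429.
Then b = ((-58) − 33·(-854/429))/9 = 100/117.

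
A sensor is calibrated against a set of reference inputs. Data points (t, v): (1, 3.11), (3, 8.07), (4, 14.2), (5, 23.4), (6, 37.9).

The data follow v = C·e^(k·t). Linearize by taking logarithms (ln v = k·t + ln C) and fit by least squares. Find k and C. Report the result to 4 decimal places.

k = 0.5043, C = 1.8524

Let Y = ln v. Fitting Y = k·t + ln C by least squares:
XᵀX = [[87.0000, 19.0000]; [19.0000, 5]], rhs = [55.5854, 12.6637]ᵀ  (here Σt = 19.0000, Σ(t)² = 87.0000, Σln v = 12.6637, Σt·ln v = 55.5854).
Solving (det = 74.0000): k = 0.50428, ln C = 0.61647, so C = exp(0.61647) = 1.85238.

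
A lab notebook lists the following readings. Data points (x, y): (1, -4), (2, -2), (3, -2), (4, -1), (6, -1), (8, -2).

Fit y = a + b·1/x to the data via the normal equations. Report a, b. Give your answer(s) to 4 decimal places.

a = -0.8105, b = -3.0049

Forming AᵀA = [[6, 19/8]; [19/8, 845/576]] and Aᵀy = [-12, -19/3]ᵀ gives AᵀA·[a, b]ᵀ = Aᵀy.
det = 6·(845/576) − (19/8)² = 607/192.
a = ((-12)·(845/576) − (19/8)·(-19/3))/(607/192) = -492/607; b = (6·(-19/3) − (19/8)·(-12))/(607/192) = -1824/607.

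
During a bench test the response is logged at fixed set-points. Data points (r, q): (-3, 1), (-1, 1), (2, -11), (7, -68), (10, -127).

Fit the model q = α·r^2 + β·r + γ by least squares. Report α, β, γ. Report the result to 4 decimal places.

The normal equations are: 12499·α + 1323·β + 163·γ = -16066;  1323·α + 163·β + 15·γ = -1772;  163·α + 15·β + 5·γ = -204.
(Σr^2·r^2 = 12499, Σr^2·r = 1323, Σr^2 = 163, Σr·r = 163, Σr = 15, Σ1 = 5, Σr^2·q = -16066, Σr·q = -1772, Σq = -204.)
Solving the 3×3 system (Gaussian elimination) gives α = -25643/27196, β = -86111/27196, γ = -7651/13598.

α = -0.9429, β = -3.1663, γ = -0.5627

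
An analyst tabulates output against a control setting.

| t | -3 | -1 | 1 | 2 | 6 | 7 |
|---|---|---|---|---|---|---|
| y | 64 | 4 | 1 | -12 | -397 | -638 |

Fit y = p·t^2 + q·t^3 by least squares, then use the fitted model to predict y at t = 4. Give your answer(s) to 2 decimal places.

ŷ = -111.79

With design matrix M, MᵀM = [[3796, 24372]; [24372, 165100]] and Mᵀy = [-45021, -306413]ᵀ.
Δ = 3796·165100 − 24372² = 32725216.
p = ((-45021)·165100 − 24372·(-306413))/32725216 = 4366317/4090652; q = (3796·(-306413) − 24372·(-45021))/32725216 = -2059123/1022663.
At t = 4: ŷ = (4366317/4090652)·(16) + (-2059123/1022663)·(64) = -114318604/1022663.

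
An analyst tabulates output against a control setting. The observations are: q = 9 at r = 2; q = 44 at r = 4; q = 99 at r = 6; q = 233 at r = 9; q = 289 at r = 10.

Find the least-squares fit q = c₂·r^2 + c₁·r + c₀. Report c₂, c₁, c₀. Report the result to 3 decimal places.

Normal-equation sums: Σr^2·r^2 = 18129, Σr^2·r = 2017, Σr^2 = 237, Σr·r = 237, Σr = 31, Σ1 = 5.
Right-hand side: Σr^2·q = 52077, Σr·q = 5775, Σq = 674.
Normal equations: [[18129, 2017, 237]; [2017, 237, 31]; [237, 31, 5]]·[c₂, c₁, c₀]ᵀ = [52077, 5775, 674]ᵀ.
Inverting the 3×3 Gram matrix, [c₂, c₁, c₀]ᵀ = [69295/22598, -41853/22598, 10558/11299]ᵀ.

c₂ = 3.066, c₁ = -1.852, c₀ = 0.934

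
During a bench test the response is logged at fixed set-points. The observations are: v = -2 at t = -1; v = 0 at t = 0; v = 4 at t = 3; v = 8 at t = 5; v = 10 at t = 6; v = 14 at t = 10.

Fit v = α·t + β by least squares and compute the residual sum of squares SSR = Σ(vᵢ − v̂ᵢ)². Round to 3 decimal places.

SSR = 2.704

Normal-equation sums: Σt·t = 171, Σt = 23, Σ1 = 6.
Moment sums: Σt·v = 254, Σv = 34.
Normal equations: [[171, 23]; [23, 6]]·[α, β]ᵀ = [254, 34]ᵀ.
Δ = 171·6 − 23² = 497.
α = (254·6 − 23·34)/497 = 106/71; β = (171·34 − 23·254)/497 = -4/71.
Residuals: -32/71, 4/71, -30/71, 42/71, 78/71, -62/71; SSR = 192/71.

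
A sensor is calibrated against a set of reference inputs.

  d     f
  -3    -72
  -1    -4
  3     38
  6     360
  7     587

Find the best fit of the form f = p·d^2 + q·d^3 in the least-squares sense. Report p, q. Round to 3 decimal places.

p = -1.945, q = 1.990

MᵀM·[p, q]ᵀ = Mᵀf reads: 3860·p + 24582·q = 41413;  24582·p + 165764·q = 282075.
(Σd^2·d^2 = 3860, Σd^2·d^3 = 24582, Σd^3·d^3 = 165764, Σd^2·f = 41413, Σd^3·f = 282075.)
Determinant 3860·165764 − 24582² = 35574316.
p = (41413·165764 − 24582·282075)/35574316 = -934907/480734; q = (3860·282075 − 24582·41413)/35574316 = 956691/480734.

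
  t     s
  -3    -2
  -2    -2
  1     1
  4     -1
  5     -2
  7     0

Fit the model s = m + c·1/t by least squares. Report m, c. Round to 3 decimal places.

Sums needed: Σ1 = 6, Σ1/t = 319/420, Σ1/t·1/t = 261781/176400.
And Σs = -6, Σ1/t·s = 121/60.
XᵀX·[m, c]ᵀ = Xᵀs becomes [[6, 319/420]; [319/420, 261781/176400]]·[m, c]ᵀ = [-6, 121/60]ᵀ.
Δ = 6·(261781/176400) − (319/420)² = 58757/7056.
m = ((-6)·(261781/176400) − (319/420)·(121/60))/(58757/7056) = -1840879/1468925; c = (6·(121/60) − (319/420)·(-6))/(58757/7056) = 587664/293785.

m = -1.253, c = 2.000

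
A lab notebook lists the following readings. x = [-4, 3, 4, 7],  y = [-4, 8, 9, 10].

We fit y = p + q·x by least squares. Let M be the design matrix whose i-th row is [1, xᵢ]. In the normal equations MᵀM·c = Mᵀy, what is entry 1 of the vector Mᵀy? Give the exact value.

Entry 1 ↔ basis 1, so (Mᵀy)_{1} = Σᵢ yᵢ = (1)·(-4) + (1)·(8) + (1)·(9) + (1)·(10) = 23.

23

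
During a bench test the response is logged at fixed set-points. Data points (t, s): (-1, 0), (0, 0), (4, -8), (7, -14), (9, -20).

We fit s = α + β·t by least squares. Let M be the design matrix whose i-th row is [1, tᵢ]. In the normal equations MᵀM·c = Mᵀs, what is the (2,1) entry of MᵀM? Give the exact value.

19

Row 2 ↔ basis t, column 1 ↔ basis 1, so (MᵀM)_{2,1} = Σᵢ t = (-1)·(1) + (0)·(1) + (4)·(1) + (7)·(1) + (9)·(1) = 19.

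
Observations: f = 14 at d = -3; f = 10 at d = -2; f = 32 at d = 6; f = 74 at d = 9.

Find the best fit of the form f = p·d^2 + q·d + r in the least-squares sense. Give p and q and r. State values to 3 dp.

Normal-equation sums: Σd^2·d^2 = 7954, Σd^2·d = 910, Σd^2 = 130, Σd·d = 130, Σd = 10, Σ1 = 4.
Moment sums: Σd^2·f = 7312, Σd·f = 796, Σf = 130.
Inverting the 3×3 Gram matrix, [p, q, r]ᵀ = [135/137, -688/685, 409/137]ᵀ.

p = 0.985, q = -1.004, r = 2.985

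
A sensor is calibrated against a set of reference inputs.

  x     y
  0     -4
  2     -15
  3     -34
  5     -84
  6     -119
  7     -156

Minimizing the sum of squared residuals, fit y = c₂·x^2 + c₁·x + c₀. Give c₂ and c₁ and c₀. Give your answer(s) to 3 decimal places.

The normal system MᵀM·[c₂, c₁, c₀]ᵀ = Mᵀy is [[4419, 719, 123]; [719, 123, 23]; [123, 23, 6]]·[c₂, c₁, c₀]ᵀ = [-14394, -2358, -412]ᵀ.
Solving the 3×3 system (Gaussian elimination) gives c₂ = -1973/660, c₁ = -49/44, c₀ = -514/165.

c₂ = -2.989, c₁ = -1.114, c₀ = -3.115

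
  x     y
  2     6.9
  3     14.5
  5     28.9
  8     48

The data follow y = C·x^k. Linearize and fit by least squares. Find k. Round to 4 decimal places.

k = 1.3885

Linearized form: ln y = k·ln x + ln C. From the 4 transformed points,
Σln x = 5.4806, Σ(ln x)² = 8.6018, Σln y = 11.8407, Σln x·ln y = 17.7405.
Equations: 8.6018·k + 5.4806·ln C = 17.7405;  5.4806·k + 4·ln C = 11.8407.
Slope k = (n·Σln x·ln y − Σln x·Σln y)/(n·Σ(ln x)² − (Σln x)²) = (4·17.7405 − 5.4806·11.8407)/4.3697 = 1.38852; ln C = (Σln y − k·Σln x)/n = 1.05769.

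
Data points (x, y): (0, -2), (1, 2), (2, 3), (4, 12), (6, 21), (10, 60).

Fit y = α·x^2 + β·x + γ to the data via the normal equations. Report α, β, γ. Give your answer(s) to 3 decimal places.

Entries of MᵀM: Σx^2·x^2 = 11569, Σx^2·x = 1289, Σx^2 = 157, Σx·x = 157, Σx = 23, Σ1 = 6.
Right-hand side: Σx^2·y = 6962, Σx·y = 782, Σy = 96.
MᵀM·[α, β, γ]ᵀ = Mᵀy becomes [[11569, 1289, 157]; [1289, 157, 23]; [157, 23, 6]]·[α, β, γ]ᵀ = [6962, 782, 96]ᵀ.
Row-reducing yields α = 334/633, β = 3310/4431, γ = -990/1477.

α = 0.528, β = 0.747, γ = -0.670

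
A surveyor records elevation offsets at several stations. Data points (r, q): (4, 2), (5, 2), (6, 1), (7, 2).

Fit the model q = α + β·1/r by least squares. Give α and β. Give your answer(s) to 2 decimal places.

From the data, Σ1 = 4, Σ1/r = 319/420, Σ1/r·1/r = 26581/176400.
Right-hand side: Σq = 7, Σ1/r·q = 142/105.
XᵀX·[α, β]ᵀ = Xᵀq becomes [[4, 319/420]; [319/420, 26581/176400]]·[α, β]ᵀ = [7, 142/105]ᵀ.
Eliminating β: (26581/176400)·(row 1) − (319/420)·(row 2) gives (507/19600)·α = (26581/176400)·7 − (319/420)·(142/105) = 65/2352, so α = 125/117.
Then β = ((142/105) − (319/420)·(125/117))/(26581/176400) = 140/39.

α = 1.07, β = 3.59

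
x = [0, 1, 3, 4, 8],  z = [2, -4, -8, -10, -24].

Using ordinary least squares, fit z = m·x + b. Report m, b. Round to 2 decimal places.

m = -3.07, b = 1.03

The normal equations are: 90·m + 16·b = -260;  16·m + 5·b = -44.
Determinant 90·5 − 16² = 194.
m = ((-260)·5 − 16·(-44))/194 = -298/97; b = (90·(-44) − 16·(-260))/194 = 100/97.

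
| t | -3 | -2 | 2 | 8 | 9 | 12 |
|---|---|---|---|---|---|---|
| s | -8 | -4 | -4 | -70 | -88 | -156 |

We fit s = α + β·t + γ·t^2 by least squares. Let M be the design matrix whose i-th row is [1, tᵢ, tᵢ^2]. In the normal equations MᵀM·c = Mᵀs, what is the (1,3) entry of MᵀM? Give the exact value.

306

Row 1 ↔ basis 1, column 3 ↔ basis t^2, so (MᵀM)_{1,3} = Σᵢ t^2 = (1)·(9) + (1)·(4) + (1)·(4) + (1)·(64) + (1)·(81) + (1)·(144) = 306.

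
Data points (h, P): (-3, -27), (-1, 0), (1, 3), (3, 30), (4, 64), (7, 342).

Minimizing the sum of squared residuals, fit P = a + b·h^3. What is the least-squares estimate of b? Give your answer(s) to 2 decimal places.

Compute the Gram sums: Σ1 = 6, Σh^3 = 407, Σh^3·h^3 = 123205.
Moment sums: ΣP = 412, Σh^3·P = 122944.
XᵀX·[a, b]ᵀ = XᵀP becomes [[6, 407]; [407, 123205]]·[a, b]ᵀ = [412, 122944]ᵀ.
Eliminating b: 123205·(row 1) − 407·(row 2) gives 573581·a = 123205·412 − 407·122944 = 722252, so a = 722252/573581.
Then b = (122944 − 407·(722252/573581))/123205 = 569980/573581.

b = 0.99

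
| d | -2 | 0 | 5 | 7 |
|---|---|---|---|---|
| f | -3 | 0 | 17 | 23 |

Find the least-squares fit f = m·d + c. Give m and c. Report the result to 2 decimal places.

XᵀX·[m, c]ᵀ = Xᵀf reads: 78·m + 10·c = 252;  10·m + 4·c = 37.
Eliminating c: 4·(row 1) − 10·(row 2) gives 212·m = 4·252 − 10·37 = 638, so m = 319/106.
Then c = (37 − 10·(319/106))/4 = 183/106.

m = 3.01, c = 1.73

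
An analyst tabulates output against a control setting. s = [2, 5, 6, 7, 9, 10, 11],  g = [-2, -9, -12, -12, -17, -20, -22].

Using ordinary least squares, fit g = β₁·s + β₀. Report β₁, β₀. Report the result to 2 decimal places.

Normal-equation sums: Σs·s = 416, Σs = 50, Σ1 = 7.
And Σs·g = -800, Σg = -94.
So XᵀX·[β₁, β₀]ᵀ = Xᵀg: [[416, 50]; [50, 7]]·[β₁, β₀]ᵀ = [-800, -94]ᵀ.
Determinant 416·7 − 50² = 412.
β₁ = ((-800)·7 − 50·(-94))/412 = -225/103; β₀ = (416·(-94) − 50·(-800))/412 = 224/103.

β₁ = -2.18, β₀ = 2.17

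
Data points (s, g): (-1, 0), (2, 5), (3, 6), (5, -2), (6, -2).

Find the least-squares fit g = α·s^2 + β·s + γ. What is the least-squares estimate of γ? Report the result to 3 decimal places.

The normal equations are: 2019·α + 375·β + 75·γ = -48;  375·α + 75·β + 15·γ = 6;  75·α + 15·β + 5·γ = 7.
Solving the 3×3 system (Gaussian elimination) gives α = -13/24, β = 53/24, γ = 29/10.

γ = 2.900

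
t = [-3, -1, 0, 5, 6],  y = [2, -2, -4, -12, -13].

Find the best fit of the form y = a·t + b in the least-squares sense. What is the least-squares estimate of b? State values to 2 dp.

With design matrix A, AᵀA = [[71, 7]; [7, 5]] and Aᵀy = [-142, -29]ᵀ.
Eliminating b: 5·(row 1) − 7·(row 2) gives 306·a = 5·(-142) − 7·(-29) = -507, so a = -169/102.
Then b = ((-29) − 7·(-169/102))/5 = -355/102.

b = -3.48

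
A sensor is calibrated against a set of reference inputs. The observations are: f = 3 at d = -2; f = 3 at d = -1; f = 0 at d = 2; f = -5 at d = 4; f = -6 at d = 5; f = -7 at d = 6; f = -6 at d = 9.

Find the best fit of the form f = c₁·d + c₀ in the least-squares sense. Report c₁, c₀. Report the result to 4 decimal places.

With design matrix A, AᵀA = [[167, 23]; [23, 7]] and Aᵀf = [-155, -18]ᵀ.
Determinant 167·7 − 23² = 640.
c₁ = ((-155)·7 − 23·(-18))/640 = -671/640; c₀ = (167·(-18) − 23·(-155))/640 = 559/640.

c₁ = -1.0484, c₀ = 0.8734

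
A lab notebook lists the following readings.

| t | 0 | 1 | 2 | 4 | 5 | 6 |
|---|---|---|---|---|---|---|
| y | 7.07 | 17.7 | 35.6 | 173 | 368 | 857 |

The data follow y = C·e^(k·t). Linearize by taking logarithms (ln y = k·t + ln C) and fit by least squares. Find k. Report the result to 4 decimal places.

k = 0.7872

With ln yᵢ as the transformed response and tᵢ as the regressor:
XᵀX = [[82.0000, 18.0000]; [18.0000, 6]], rhs = [100.6925, 26.2166]ᵀ  (here Σt = 18.0000, Σ(t)² = 82.0000, Σln y = 26.2166, Σt·ln y = 100.6925).
Slope k = (n·Σt·ln y − Σt·Σln y)/(n·Σ(t)² − (Σt)²) = (6·100.6925 − 18.0000·26.2166)/168.0000 = 0.78724; ln C = (Σln y − k·Σt)/n = 2.00771.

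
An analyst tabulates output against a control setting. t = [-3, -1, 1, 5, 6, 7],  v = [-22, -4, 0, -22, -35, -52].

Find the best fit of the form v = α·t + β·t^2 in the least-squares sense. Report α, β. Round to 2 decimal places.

Forming XᵀX = [[121, 657]; [657, 4405]] and Xᵀv = [-614, -4560]ᵀ gives XᵀX·[α, β]ᵀ = Xᵀv.
Δ = 121·4405 − 657² = 101356.
α = ((-614)·4405 − 657·(-4560))/101356 = 145625/50678; β = (121·(-4560) − 657·(-614))/101356 = -74181/50678.

α = 2.87, β = -1.46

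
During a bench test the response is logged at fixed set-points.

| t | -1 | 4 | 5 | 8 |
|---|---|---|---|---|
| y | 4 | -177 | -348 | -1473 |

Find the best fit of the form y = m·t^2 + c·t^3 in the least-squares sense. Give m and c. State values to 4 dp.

Compute the Gram sums: Σt^2·t^2 = 4978, Σt^2·t^3 = 36916, Σt^3·t^3 = 281866.
And Σt^2·y = -105800, Σt^3·y = -809008.
So XᵀX·[m, c]ᵀ = Xᵀy: [[4978, 36916]; [36916, 281866]]·[m, c]ᵀ = [-105800, -809008]ᵀ.
det = 4978·281866 − 36916² = 40337892.
m = ((-105800)·281866 − 36916·(-809008))/40337892 = 10979132/10084473; c = (4978·(-809008) − 36916·(-105800))/40337892 = -30382256/10084473.

m = 1.0887, c = -3.0128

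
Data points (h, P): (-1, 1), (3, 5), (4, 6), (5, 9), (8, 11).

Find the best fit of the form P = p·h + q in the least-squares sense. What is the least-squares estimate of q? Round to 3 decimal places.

The normal equations are: 115·p + 19·q = 171;  19·p + 5·q = 32.
(Σh·h = 115, Σh = 19, Σ1 = 5, Σh·P = 171, ΣP = 32.)
Δ = 115·5 − 19² = 214.
p = (171·5 − 19·32)/214 = 247/214; q = (115·32 − 19·171)/214 = 431/214.

q = 2.014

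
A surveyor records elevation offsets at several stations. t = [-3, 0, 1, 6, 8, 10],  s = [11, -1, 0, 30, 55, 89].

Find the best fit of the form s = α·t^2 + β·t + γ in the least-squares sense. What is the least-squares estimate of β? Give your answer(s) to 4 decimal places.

From the data, Σt^2·t^2 = 15474, Σt^2·t = 1702, Σt^2 = 210, Σt·t = 210, Σt = 22, Σ1 = 6.
Moment sums: Σt^2·s = 13599, Σt·s = 1477, Σs = 184.
Row-reducing yields α = 16699/17070, β = -9627/11380, γ = -16073/34140.

β = -0.8460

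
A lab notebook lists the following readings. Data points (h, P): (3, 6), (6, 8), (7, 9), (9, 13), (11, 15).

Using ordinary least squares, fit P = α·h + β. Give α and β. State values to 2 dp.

α = 1.19, β = 1.63

Normal-equation sums: Σh·h = 296, Σh = 36, Σ1 = 5.
Right-hand side: Σh·P = 411, ΣP = 51.
Determinant 296·5 − 36² = 184.
α = (411·5 − 36·51)/184 = 219/184; β = (296·51 − 36·411)/184 = 75/46.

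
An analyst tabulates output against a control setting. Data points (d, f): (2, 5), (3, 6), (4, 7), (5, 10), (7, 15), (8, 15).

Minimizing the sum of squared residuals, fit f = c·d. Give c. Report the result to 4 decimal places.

The normal equations are: 167·c = 331.
Hence c = 331 / 167 ≈ 1.98204.

c = 1.9820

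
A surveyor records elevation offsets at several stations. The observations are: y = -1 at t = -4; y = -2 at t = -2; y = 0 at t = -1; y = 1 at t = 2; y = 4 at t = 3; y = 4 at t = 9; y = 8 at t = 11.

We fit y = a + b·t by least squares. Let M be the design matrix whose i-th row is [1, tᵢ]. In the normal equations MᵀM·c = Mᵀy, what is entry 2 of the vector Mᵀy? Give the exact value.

Entry 2 ↔ basis t, so (Mᵀy)_{2} = Σᵢ (t)·yᵢ = (-4)·(-1) + (-2)·(-2) + (-1)·(0) + (2)·(1) + (3)·(4) + (9)·(4) + (11)·(8) = 146.

146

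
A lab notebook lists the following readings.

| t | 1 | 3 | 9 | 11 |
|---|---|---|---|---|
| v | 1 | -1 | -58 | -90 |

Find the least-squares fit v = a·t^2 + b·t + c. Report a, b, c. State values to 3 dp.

a = -0.938, b = 2.044, c = 0.423

Setting ∂/∂a … = 0 gives: 21284·a + 2088·b + 212·c = -15596;  2088·a + 212·b + 24·c = -1514;  212·a + 24·b + 4·c = -148.
Solving the 3×3 system (Gaussian elimination) gives a = -15/16, b = 139/68, c = 115/272.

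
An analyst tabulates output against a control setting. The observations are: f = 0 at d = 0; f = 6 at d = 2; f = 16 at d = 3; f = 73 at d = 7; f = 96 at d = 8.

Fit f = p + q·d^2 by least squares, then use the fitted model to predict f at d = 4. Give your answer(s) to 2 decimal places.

Entries of XᵀX: Σ1 = 5, Σd^2 = 126, Σd^2·d^2 = 6594.
And Σf = 191, Σd^2·f = 9889.
Normal equations: [[5, 126]; [126, 6594]]·[p, q]ᵀ = [191, 9889]ᵀ.
Δ = 5·6594 − 126² = 17094.
p = (191·6594 − 126·9889)/17094 = 320/407; q = (5·9889 − 126·191)/17094 = 25379/17094.
At d = 4: f̂ = (320/407)·(1) + (25379/17094)·(16) = 209752/8547.

f̂ = 24.54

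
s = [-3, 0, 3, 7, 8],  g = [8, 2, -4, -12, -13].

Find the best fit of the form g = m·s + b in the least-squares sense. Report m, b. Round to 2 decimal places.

m = -1.94, b = 2.03

Compute the Gram sums: Σs·s = 131, Σs = 15, Σ1 = 5.
For Aᵀg: Σs·g = -224, Σg = -19.
det = 131·5 − 15² = 430.
m = ((-224)·5 − 15·(-19))/430 = -167/86; b = (131·(-19) − 15·(-224))/430 = 871/430.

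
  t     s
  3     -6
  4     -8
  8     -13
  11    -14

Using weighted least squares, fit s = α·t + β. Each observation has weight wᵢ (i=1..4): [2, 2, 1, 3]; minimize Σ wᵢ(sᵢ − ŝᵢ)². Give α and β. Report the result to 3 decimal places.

The normal system XᵀWX·[α, β]ᵀ = XᵀWs is [[477, 55]; [55, 8]]·[α, β]ᵀ = [-666, -83]ᵀ.
det = 477·8 − 55² = 791.
α = ((-666)·8 − 55·(-83))/791 = -109/113; β = (477·(-83) − 55·(-666))/791 = -423/113.

α = -0.965, β = -3.743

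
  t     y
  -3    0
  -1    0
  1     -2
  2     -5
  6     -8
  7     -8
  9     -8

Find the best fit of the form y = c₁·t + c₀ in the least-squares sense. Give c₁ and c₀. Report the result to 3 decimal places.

The normal system AᵀA·[c₁, c₀]ᵀ = Aᵀy is [[181, 21]; [21, 7]]·[c₁, c₀]ᵀ = [-188, -31]ᵀ.
Δ = 181·7 − 21² = 826.
c₁ = ((-188)·7 − 21·(-31))/826 = -95/118; c₀ = (181·(-31) − 21·(-188))/826 = -1663/826.

c₁ = -0.805, c₀ = -2.013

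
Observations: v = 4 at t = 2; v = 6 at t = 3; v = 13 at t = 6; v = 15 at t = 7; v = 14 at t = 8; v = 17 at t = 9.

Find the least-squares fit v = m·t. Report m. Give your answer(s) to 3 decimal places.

Entries of XᵀX: Σt·t = 243.
For Xᵀv: Σt·v = 474.
XᵀX·[m]ᵀ = Xᵀv becomes [[243]]·[m]ᵀ = [474]ᵀ.
Hence m = 474 / 243 ≈ 1.95062.

m = 1.951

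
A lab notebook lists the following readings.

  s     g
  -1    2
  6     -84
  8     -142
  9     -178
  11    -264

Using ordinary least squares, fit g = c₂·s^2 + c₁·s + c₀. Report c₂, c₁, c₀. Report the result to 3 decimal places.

Compute the Gram sums: Σs^2·s^2 = 26595, Σs^2·s = 2787, Σs^2 = 303, Σs·s = 303, Σs = 33, Σ1 = 5.
For Aᵀg: Σs^2·g = -58472, Σs·g = -6148, Σg = -666.
Inverting the 3×3 Gram matrix, [c₂, c₁, c₀]ᵀ = [-68203/34077, -70741/34077, 20312/11359]ᵀ.

c₂ = -2.001, c₁ = -2.076, c₀ = 1.788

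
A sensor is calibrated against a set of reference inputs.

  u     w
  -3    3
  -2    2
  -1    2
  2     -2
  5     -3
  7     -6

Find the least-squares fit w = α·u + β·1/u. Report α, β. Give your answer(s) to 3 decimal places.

α = -0.750, β = -1.172

From the data, Σu·u = 92, Σu·1/u = 6, Σ1/u·1/u = 36857/22050.
And Σu·w = -76, Σ1/u·w = -226/35.
Determinant 92·(36857/22050) − 6² = 1298522/11025.
α = ((-76)·(36857/22050) − 6·(-226/35))/(1298522/11025) = -486713/649261; β = (92·(-226/35) − 6·(-76))/(1298522/11025) = -761040/649261.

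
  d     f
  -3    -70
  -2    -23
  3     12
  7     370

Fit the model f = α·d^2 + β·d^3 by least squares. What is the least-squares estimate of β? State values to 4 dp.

XᵀX·[α, β]ᵀ = Xᵀf reads: 2579·α + 16775·β = 17516;  16775·α + 119171·β = 129308.
Determinant 2579·119171 − 16775² = 25941384.
α = (17516·119171 − 16775·129308)/25941384 = -1135312/360297; β = (2579·129308 − 16775·17516)/25941384 = 550756/360297.

β = 1.5286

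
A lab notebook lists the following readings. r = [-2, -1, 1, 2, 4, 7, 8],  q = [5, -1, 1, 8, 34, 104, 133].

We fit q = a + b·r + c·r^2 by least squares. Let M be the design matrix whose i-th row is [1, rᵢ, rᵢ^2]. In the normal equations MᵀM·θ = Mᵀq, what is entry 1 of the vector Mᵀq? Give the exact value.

284

Entry 1 ↔ basis 1, so (Mᵀq)_{1} = Σᵢ qᵢ = (1)·(5) + (1)·(-1) + (1)·(1) + (1)·(8) + (1)·(34) + (1)·(104) + (1)·(133) = 284.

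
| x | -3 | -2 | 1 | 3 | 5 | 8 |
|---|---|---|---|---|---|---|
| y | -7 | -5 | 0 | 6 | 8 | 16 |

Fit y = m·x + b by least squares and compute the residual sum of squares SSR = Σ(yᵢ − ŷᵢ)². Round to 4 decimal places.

SSR = 3.7159

Sums needed: Σx·x = 112, Σx = 12, Σ1 = 6.
And Σx·y = 217, Σy = 18.
Normal equations: [[112, 12]; [12, 6]]·[m, b]ᵀ = [217, 18]ᵀ.
Eliminating b: 6·(row 1) − 12·(row 2) gives 528·m = 6·217 − 12·18 = 1086, so m = 181/88.
Then b = (18 − 12·(181/88))/6 = -49/44.
Residuals: 25/88, 5/22, -83/88, 83/88, -103/88, 29/44; SSR = 327/88.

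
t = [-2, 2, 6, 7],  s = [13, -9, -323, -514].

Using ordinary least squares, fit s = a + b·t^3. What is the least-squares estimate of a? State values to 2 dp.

a = 1.97

Entries of XᵀX: Σ1 = 4, Σt^3 = 559, Σt^3·t^3 = 164433.
Moment sums: Σs = -833, Σt^3·s = -246246.
So XᵀX·[a, b]ᵀ = Xᵀs: [[4, 559]; [559, 164433]]·[a, b]ᵀ = [-833, -246246]ᵀ.
det = 4·164433 − 559² = 345251.
a = ((-833)·164433 − 559·(-246246))/345251 = 678825/345251; b = (4·(-246246) − 559·(-833))/345251 = -519337/345251.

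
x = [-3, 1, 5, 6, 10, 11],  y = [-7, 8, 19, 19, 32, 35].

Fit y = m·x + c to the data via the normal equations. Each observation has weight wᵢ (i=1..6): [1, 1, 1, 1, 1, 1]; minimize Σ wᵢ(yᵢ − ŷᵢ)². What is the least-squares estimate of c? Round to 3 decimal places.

c = 3.124

Sums needed: Σwᵢ·x·x = 292, Σwᵢ·x = 30, Σwᵢ·1 = 6.
Moment sums: Σwᵢ·x·y = 943, Σwᵢ·y = 106.
AᵀWA·[m, c]ᵀ = AᵀWy becomes [[292, 30]; [30, 6]]·[m, c]ᵀ = [943, 106]ᵀ.
Determinant 292·6 − 30² = 852.
m = (943·6 − 30·106)/852 = 413/142; c = (292·106 − 30·943)/852 = 1331/426.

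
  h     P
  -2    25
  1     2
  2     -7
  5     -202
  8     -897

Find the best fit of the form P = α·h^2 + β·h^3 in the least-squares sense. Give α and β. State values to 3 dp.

XᵀX·[α, β]ᵀ = XᵀP reads: 4754·α + 35894·β = -62384;  35894·α + 277898·β = -484768.
Eliminating β: 277898·(row 1) − 35894·(row 2) gives 32747856·α = 277898·(-62384) − 35894·(-484768) = 63873760, so α = 3992110/2046741.
Then β = ((-484768) − 35894·(3992110/2046741))/277898 = -4085986/2046741.

α = 1.950, β = -1.996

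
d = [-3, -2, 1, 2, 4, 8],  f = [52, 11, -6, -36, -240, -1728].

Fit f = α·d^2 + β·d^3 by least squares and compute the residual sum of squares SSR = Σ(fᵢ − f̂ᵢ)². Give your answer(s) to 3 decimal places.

MᵀM·[α, β]ᵀ = Mᵀf reads: 4466·α + 33550·β = -114070;  33550·α + 267098·β = -901882.
(Σd^2·d^2 = 4466, Σd^2·d^3 = 33550, Σd^3·d^3 = 267098, Σd^2·f = -114070, Σd^3·f = -901882.)
det = 4466·267098 − 33550² = 67257168.
α = ((-114070)·267098 − 33550·(-901882))/67257168 = -1191635/382143; β = (4466·(-901882) − 33550·(-114070))/67257168 = -1140662/382143.
Residuals: -67241/127381, -155183/382143, 39439/382143, 44896/127381, 354208/382143, -19840/127381; SSR = 558629/382143.

SSR = 1.462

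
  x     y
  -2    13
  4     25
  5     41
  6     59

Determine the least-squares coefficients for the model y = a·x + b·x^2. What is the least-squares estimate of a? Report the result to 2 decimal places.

MᵀM·[a, b]ᵀ = Mᵀy reads: 81·a + 397·b = 633;  397·a + 2193·b = 3601.
det = 81·2193 − 397² = 20024.
a = (633·2193 − 397·3601)/20024 = -10357/5006; b = (81·3601 − 397·633)/20024 = 10095/5006.

a = -2.07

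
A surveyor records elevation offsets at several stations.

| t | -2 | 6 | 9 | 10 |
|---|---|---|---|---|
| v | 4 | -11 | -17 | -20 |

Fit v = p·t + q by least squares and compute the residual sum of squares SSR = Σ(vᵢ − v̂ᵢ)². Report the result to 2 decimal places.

SSR = 0.86

With design matrix X, XᵀX = [[221, 23]; [23, 4]] and Xᵀv = [-427, -44]ᵀ.
det = 221·4 − 23² = 355.
p = ((-427)·4 − 23·(-44))/355 = -696/355; q = (221·(-44) − 23·(-427))/355 = 97/355.
Residuals: -69/355, 174/355, 132/355, -237/355; SSR = 306/355.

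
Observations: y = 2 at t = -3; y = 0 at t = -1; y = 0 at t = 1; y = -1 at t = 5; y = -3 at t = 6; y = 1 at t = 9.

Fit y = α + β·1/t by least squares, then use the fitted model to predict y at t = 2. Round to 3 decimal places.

ŷ = -0.435

MᵀM·[α, β]ᵀ = Mᵀy reads: 6·α + (13/90)·β = -1;  (13/90)·α + (17749/8100)·β = -113/90.
Eliminating β: (17749/8100)·(row 1) − (13/90)·(row 2) gives (4253/324)·α = (17749/8100)·(-1) − (13/90)·(-113/90) = -814/405, so α = -3256/21265.
Then β = ((-113/90) − (13/90)·(-3256/21265))/(17749/8100) = -2394/4253.
At t = 2: ŷ = (-3256/21265)·(1) + (-2394/4253)·(1/2) = -9241/21265.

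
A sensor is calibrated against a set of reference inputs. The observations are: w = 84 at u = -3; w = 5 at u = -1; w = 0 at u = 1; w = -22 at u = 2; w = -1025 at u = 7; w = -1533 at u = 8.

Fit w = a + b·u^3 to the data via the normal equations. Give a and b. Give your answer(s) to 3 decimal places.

The normal system AᵀA·[a, b]ᵀ = Aᵀw is [[6, 836]; [836, 380588]]·[a, b]ᵀ = [-2491, -1138920]ᵀ.
Eliminating b: 380588·(row 1) − 836·(row 2) gives 1584632·a = 380588·(-2491) − 836·(-1138920) = 4092412, so a = 1023103/396158.
Then b = ((-1138920) − 836·(1023103/396158))/380588 = -1187761/396158.

a = 2.583, b = -2.998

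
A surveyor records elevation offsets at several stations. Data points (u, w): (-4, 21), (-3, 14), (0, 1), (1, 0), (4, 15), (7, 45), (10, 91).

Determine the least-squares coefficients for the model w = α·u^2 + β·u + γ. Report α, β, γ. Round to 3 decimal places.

Compute the Gram sums: Σu^2·u^2 = 12995, Σu^2·u = 1317, Σu^2 = 191, Σu·u = 191, Σu = 15, Σ1 = 7.
Right-hand side: Σu^2·w = 12007, Σu·w = 1159, Σw = 187.
Row-reducing yields α = 714934/721889, β = -639302/721889, γ = 1147197/721889.

α = 0.990, β = -0.886, γ = 1.589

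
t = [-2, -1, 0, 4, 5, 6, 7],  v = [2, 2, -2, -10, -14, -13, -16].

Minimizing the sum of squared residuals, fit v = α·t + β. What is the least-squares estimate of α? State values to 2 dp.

Setting ∂/∂α … = 0 gives: 131·α + 19·β = -306;  19·α + 7·β = -51.
Eliminating β: 7·(row 1) − 19·(row 2) gives 556·α = 7·(-306) − 19·(-51) = -1173, so α = -1173/556.
Then β = ((-51) − 19·(-1173/556))/7 = -867/556.

α = -2.11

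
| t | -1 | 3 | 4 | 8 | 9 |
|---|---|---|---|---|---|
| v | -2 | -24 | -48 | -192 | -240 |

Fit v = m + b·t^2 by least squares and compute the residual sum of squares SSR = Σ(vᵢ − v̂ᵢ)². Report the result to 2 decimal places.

Entries of AᵀA: Σ1 = 5, Σt^2 = 171, Σt^2·t^2 = 10995.
Right-hand side: Σv = -506, Σt^2·v = -32714.
AᵀA·[m, b]ᵀ = Aᵀv becomes [[5, 171]; [171, 10995]]·[m, b]ᵀ = [-506, -32714]ᵀ.
det = 5·10995 − 171² = 25734.
m = ((-506)·10995 − 171·(-32714))/25734 = 5104/4289; b = (5·(-32714) − 171·(-506))/25734 = -38522/12867.
Residuals: -2524/12867, 7526/4289, -16576/12867, -20368/12867, 5630/4289; SSR = 115880/12867.

SSR = 9.01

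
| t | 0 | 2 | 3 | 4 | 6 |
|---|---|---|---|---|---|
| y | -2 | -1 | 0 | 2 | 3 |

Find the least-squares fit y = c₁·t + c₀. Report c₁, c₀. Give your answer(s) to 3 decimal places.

c₁ = 0.900, c₀ = -2.300

Entries of MᵀM: Σt·t = 65, Σt = 15, Σ1 = 5.
And Σt·y = 24, Σy = 2.
Determinant 65·5 − 15² = 100.
c₁ = (24·5 − 15·2)/100 = 9/10; c₀ = (65·2 − 15·24)/100 = -23/10.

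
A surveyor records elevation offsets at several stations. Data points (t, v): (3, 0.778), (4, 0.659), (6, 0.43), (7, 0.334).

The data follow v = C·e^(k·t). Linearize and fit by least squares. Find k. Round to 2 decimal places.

Linearized form: ln v = k·t + ln C. From the 4 transformed points,
Σt = 20.0000, Σ(t)² = 110.0000, Σln v = -2.6086, Σt·ln v = -15.1613.
Equations: 110.0000·k + 20.0000·ln C = -15.1613;  20.0000·k + 4·ln C = -2.6086.
Δ = 110.0000·4 − (20.0000)² = 40.0000; k = (-15.1613·4 − 20.0000·-2.6086)/40.0000 = -0.21181, ln C = (110.0000·-2.6086 − 20.0000·-15.1613)/40.0000 = 0.40689.

k = -0.21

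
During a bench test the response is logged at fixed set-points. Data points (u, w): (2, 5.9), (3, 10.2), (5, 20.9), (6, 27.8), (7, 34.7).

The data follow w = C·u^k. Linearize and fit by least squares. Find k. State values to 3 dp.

k = 1.416

With ln wᵢ as the transformed response and ln uᵢ as the regressor:
Σln u = 7.1389, Σ(ln u)² = 11.2747, Σln w = 14.0089, Σln u·ln w = 21.5333.
Equations: 11.2747·k + 7.1389·ln C = 21.5333;  7.1389·k + 5·ln C = 14.0089.
Δ = 11.2747·5 − (7.1389)² = 5.4099; k = (21.5333·5 − 7.1389·14.0089)/5.4099 = 1.41575, ln C = (11.2747·14.0089 − 7.1389·21.5333)/5.4099 = 0.78040.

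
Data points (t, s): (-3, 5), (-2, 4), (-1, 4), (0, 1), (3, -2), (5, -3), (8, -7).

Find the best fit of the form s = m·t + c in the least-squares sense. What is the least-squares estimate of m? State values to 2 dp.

m = -1.09

Normal-equation sums: Σt·t = 112, Σt = 10, Σ1 = 7.
Right-hand side: Σt·s = -104, Σs = 2.
Determinant 112·7 − 10² = 684.
m = ((-104)·7 − 10·2)/684 = -187/171; c = (112·2 − 10·(-104))/684 = 316/171.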